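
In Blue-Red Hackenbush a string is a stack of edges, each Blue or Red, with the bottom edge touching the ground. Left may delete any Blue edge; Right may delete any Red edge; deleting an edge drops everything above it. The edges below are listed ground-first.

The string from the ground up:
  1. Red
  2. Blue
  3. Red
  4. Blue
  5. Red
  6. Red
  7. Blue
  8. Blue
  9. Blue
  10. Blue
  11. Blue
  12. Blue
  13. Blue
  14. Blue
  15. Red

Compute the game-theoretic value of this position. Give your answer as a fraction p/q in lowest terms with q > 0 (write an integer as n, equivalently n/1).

R: Left { none }, Right { 0 } ⇒ simplest -1
RB: Left { -1 }, Right { 0 } ⇒ simplest -1/2
RBR: Left { -1 }, Right { -1/2, 0 } ⇒ simplest -3/4
RBRB: Left { -1, -3/4 }, Right { -1/2, 0 } ⇒ simplest -5/8
RBRBR: Left { -1, -3/4 }, Right { -5/8, -1/2, 0 } ⇒ simplest -11/16
RBRBRR: Left { -1, -3/4 }, Right { -11/16, -5/8, -1/2, 0 } ⇒ simplest -23/32
RBRBRRB: Left { -1, -3/4, -23/32 }, Right { -11/16, -5/8, -1/2, 0 } ⇒ simplest -45/64
RBRBRRBB: Left { -1, -3/4, -23/32, -45/64 }, Right { -11/16, -5/8, -1/2, 0 } ⇒ simplest -89/128
RBRBRRBBB: Left { -1, -3/4, -23/32, -45/64, -89/128 }, Right { -11/16, -5/8, -1/2, 0 } ⇒ simplest -177/256
RBRBRRBBBB: Left { -1, -3/4, -23/32, -45/64, -89/128, -177/256 }, Right { -11/16, -5/8, -1/2, 0 } ⇒ simplest -353/512
RBRBRRBBBBB: Left { -1, -3/4, -23/32, -45/64, -89/128, -177/256, -353/512 }, Right { -11/16, -5/8, -1/2, 0 } ⇒ simplest -705/1024
RBRBRRBBBBBB: Left { -1, -3/4, -23/32, -45/64, -89/128, -177/256, -353/512, -705/1024 }, Right { -11/16, -5/8, -1/2, 0 } ⇒ simplest -1409/2048
RBRBRRBBBBBBB: Left { -1, -3/4, -23/32, -45/64, -89/128, -177/256, -353/512, -705/1024, -1409/2048 }, Right { -11/16, -5/8, -1/2, 0 } ⇒ simplest -2817/4096
RBRBRRBBBBBBBB: Left { -1, -3/4, -23/32, -45/64, -89/128, -177/256, -353/512, -705/1024, -1409/2048, -2817/4096 }, Right { -11/16, -5/8, -1/2, 0 } ⇒ simplest -5633/8192
RBRBRRBBBBBBBBR: Left { -1, -3/4, -23/32, -45/64, -89/128, -177/256, -353/512, -705/1024, -1409/2048, -2817/4096 }, Right { -5633/8192, -11/16, -5/8, -1/2, 0 } ⇒ simplest -11267/16384

-11267/16384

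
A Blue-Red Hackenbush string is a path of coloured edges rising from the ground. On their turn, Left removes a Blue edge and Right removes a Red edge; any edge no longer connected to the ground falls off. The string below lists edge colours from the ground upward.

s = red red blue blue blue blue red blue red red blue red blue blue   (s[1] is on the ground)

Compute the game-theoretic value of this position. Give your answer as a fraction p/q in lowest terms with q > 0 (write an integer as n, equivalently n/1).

Recurse on prefixes of the 14-edge string red red blue blue blue blue red blue red red blue red blue blue:
1 of 14 · r · max L −∞ · min R 0 so -1
2 of 14 · rr · max L −∞ · min R -1 so -2
3 of 14 · rrb · max L -2 · min R -1 so -3/2
4 of 14 · rrbb · max L -3/2 · min R -1 so -5/4
5 of 14 · rrbbb · max L -5/4 · min R -1 so -9/8
6 of 14 · rrbbbb · max L -9/8 · min R -1 so -17/16
7 of 14 · rrbbbbr · max L -9/8 · min R -17/16 so -35/32
8 of 14 · rrbbbbrb · max L -35/32 · min R -17/16 so -69/64
9 of 14 · rrbbbbrbr · max L -35/32 · min R -69/64 so -139/128
10 of 14 · rrbbbbrbrr · max L -35/32 · min R -139/128 so -279/256
11 of 14 · rrbbbbrbrrb · max L -279/256 · min R -139/128 so -557/512
12 of 14 · rrbbbbrbrrbr · max L -279/256 · min R -557/512 so -1115/1024
13 of 14 · rrbbbbrbrrbrb · max L -1115/1024 · min R -557/512 so -2229/2048
14 of 14 · rrbbbbrbrrbrbb · max L -2229/2048 · min R -557/512 so -4457/4096

-4457/4096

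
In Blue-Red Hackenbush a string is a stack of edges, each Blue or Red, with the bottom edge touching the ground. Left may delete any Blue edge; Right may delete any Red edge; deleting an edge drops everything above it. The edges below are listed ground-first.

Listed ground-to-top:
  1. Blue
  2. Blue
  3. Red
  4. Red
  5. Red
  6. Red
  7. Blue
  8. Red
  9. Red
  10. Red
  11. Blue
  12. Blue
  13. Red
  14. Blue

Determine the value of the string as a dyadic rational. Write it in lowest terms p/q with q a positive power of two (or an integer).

4379/4096

step 1: add Blue to get B; options L={ 0 } R={ ∅ } → 1
step 2: add Blue to get BB; options L={ 0; 1 } R={ ∅ } → 2
step 3: add Red to get BBR; options L={ 0; 1 } R={ 2 } → 3/2
step 4: add Red to get BBRR; options L={ 0; 1 } R={ 3/2; 2 } → 5/4
step 5: add Red to get BBRRR; options L={ 0; 1 } R={ 5/4; 3/2; 2 } → 9/8
step 6: add Red to get BBRRRR; options L={ 0; 1 } R={ 9/8; 5/4; 3/2; 2 } → 17/16
step 7: add Blue to get BBRRRRB; options L={ 0; 1; 17/16 } R={ 9/8; 5/4; 3/2; 2 } → 35/32
step 8: add Red to get BBRRRRBR; options L={ 0; 1; 17/16 } R={ 35/32; 9/8; 5/4; 3/2; 2 } → 69/64
step 9: add Red to get BBRRRRBRR; options L={ 0; 1; 17/16 } R={ 69/64; 35/32; 9/8; 5/4; 3/2; 2 } → 137/128
step 10: add Red to get BBRRRRBRRR; options L={ 0; 1; 17/16 } R={ 137/128; 69/64; 35/32; 9/8; 5/4; 3/2; 2 } → 273/256
step 11: add Blue to get BBRRRRBRRRB; options L={ 0; 1; 17/16; 273/256 } R={ 137/128; 69/64; 35/32; 9/8; 5/4; 3/2; 2 } → 547/512
step 12: add Blue to get BBRRRRBRRRBB; options L={ 0; 1; 17/16; 273/256; 547/512 } R={ 137/128; 69/64; 35/32; 9/8; 5/4; 3/2; 2 } → 1095/1024
step 13: add Red to get BBRRRRBRRRBBR; options L={ 0; 1; 17/16; 273/256; 547/512 } R={ 1095/1024; 137/128; 69/64; 35/32; 9/8; 5/4; 3/2; 2 } → 2189/2048
step 14: add Blue to get BBRRRRBRRRBBRB; options L={ 0; 1; 17/16; 273/256; 547/512; 2189/2048 } R={ 1095/1024; 137/128; 69/64; 35/32; 9/8; 5/4; 3/2; 2 } → 4379/4096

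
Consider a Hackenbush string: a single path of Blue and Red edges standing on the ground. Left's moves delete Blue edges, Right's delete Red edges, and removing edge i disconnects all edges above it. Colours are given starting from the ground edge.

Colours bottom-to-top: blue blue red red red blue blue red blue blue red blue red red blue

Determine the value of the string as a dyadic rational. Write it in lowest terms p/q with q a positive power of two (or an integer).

9939/8192

Build v(s[:k]) for k = 1..15, string s = blue blue red red red blue blue red blue blue red blue red red blue.
1 of 15 · b · max L 0 · min R +∞ → 1
2 of 15 · bb · max L 1 · min R +∞ → 2
3 of 15 · bbr · max L 1 · min R 2 → 3/2
4 of 15 · bbrr · max L 1 · min R 3/2 → 5/4
5 of 15 · bbrrr · max L 1 · min R 5/4 → 9/8
6 of 15 · bbrrrb · max L 9/8 · min R 5/4 → 19/16
7 of 15 · bbrrrbb · max L 19/16 · min R 5/4 → 39/32
8 of 15 · bbrrrbbr · max L 19/16 · min R 39/32 → 77/64
9 of 15 · bbrrrbbrb · max L 77/64 · min R 39/32 → 155/128
10 of 15 · bbrrrbbrbb · max L 155/128 · min R 39/32 → 311/256
11 of 15 · bbrrrbbrbbr · max L 155/128 · min R 311/256 → 621/512
12 of 15 · bbrrrbbrbbrb · max L 621/512 · min R 311/256 → 1243/1024
13 of 15 · bbrrrbbrbbrbr · max L 621/512 · min R 1243/1024 → 2485/2048
14 of 15 · bbrrrbbrbbrbrr · max L 621/512 · min R 2485/2048 → 4969/4096
15 of 15 · bbrrrbbrbbrbrrb · max L 4969/4096 · min R 2485/2048 → 9939/8192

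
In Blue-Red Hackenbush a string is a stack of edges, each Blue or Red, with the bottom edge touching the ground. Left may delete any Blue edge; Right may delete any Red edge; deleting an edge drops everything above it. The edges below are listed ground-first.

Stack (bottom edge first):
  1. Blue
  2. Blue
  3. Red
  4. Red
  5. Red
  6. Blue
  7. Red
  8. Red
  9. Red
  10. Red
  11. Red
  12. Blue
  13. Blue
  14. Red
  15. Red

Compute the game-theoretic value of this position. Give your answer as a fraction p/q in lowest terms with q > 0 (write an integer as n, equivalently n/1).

Prefix values for Blue Blue Red Red Red Blue Red Red Red Red Red Blue Blue Red Red via {L|R} + simplicity:
val(B) = { 0 | none } gives 1
val(BB) = { 0; 1 | none } gives 2
val(BBR) = { 0; 1 | 2 } gives 3/2
val(BBRR) = { 0; 1 | 3/2; 2 } gives 5/4
val(BBRRR) = { 0; 1 | 5/4; 3/2; 2 } gives 9/8
val(BBRRRB) = { 0; 1; 9/8 | 5/4; 3/2; 2 } gives 19/16
val(BBRRRBR) = { 0; 1; 9/8 | 19/16; 5/4; 3/2; 2 } gives 37/32
val(BBRRRBRR) = { 0; 1; 9/8 | 37/32; 19/16; 5/4; 3/2; 2 } gives 73/64
val(BBRRRBRRR) = { 0; 1; 9/8 | 73/64; 37/32; 19/16; 5/4; 3/2; 2 } gives 145/128
val(BBRRRBRRRR) = { 0; 1; 9/8 | 145/128; 73/64; 37/32; 19/16; 5/4; 3/2; 2 } gives 289/256
val(BBRRRBRRRRR) = { 0; 1; 9/8 | 289/256; 145/128; 73/64; 37/32; 19/16; 5/4; 3/2; 2 } gives 577/512
val(BBRRRBRRRRRB) = { 0; 1; 9/8; 577/512 | 289/256; 145/128; 73/64; 37/32; 19/16; 5/4; 3/2; 2 } gives 1155/1024
val(BBRRRBRRRRRBB) = { 0; 1; 9/8; 577/512; 1155/1024 | 289/256; 145/128; 73/64; 37/32; 19/16; 5/4; 3/2; 2 } gives 2311/2048
val(BBRRRBRRRRRBBR) = { 0; 1; 9/8; 577/512; 1155/1024 | 2311/2048; 289/256; 145/128; 73/64; 37/32; 19/16; 5/4; 3/2; 2 } gives 4621/4096
val(BBRRRBRRRRRBBRR) = { 0; 1; 9/8; 577/512; 1155/1024 | 4621/4096; 2311/2048; 289/256; 145/128; 73/64; 37/32; 19/16; 5/4; 3/2; 2 } gives 9241/8192

9241/8192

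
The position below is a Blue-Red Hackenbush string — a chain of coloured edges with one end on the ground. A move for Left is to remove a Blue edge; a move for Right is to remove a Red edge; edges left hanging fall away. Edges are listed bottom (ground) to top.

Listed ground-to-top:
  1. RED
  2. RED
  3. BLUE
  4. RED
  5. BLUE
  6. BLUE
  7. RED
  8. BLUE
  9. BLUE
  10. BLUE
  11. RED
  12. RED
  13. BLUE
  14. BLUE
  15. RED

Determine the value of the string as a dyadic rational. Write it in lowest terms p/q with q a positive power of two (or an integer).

v(R) = { (no moves) | 0 } → -1
v(RR) = { (no moves) | -1; 0 } → -2
v(RRB) = { -2 | -1; 0 } → -3/2
v(RRBR) = { -2 | -3/2; -1; 0 } → -7/4
v(RRBRB) = { -2; -7/4 | -3/2; -1; 0 } → -13/8
v(RRBRBB) = { -2; -7/4; -13/8 | -3/2; -1; 0 } → -25/16
v(RRBRBBR) = { -2; -7/4; -13/8 | -25/16; -3/2; -1; 0 } → -51/32
v(RRBRBBRB) = { -2; -7/4; -13/8; -51/32 | -25/16; -3/2; -1; 0 } → -101/64
v(RRBRBBRBB) = { -2; -7/4; -13/8; -51/32; -101/64 | -25/16; -3/2; -1; 0 } → -201/128
v(RRBRBBRBBB) = { -2; -7/4; -13/8; -51/32; -101/64; -201/128 | -25/16; -3/2; -1; 0 } → -401/256
v(RRBRBBRBBBR) = { -2; -7/4; -13/8; -51/32; -101/64; -201/128 | -401/256; -25/16; -3/2; -1; 0 } → -803/512
v(RRBRBBRBBBRR) = { -2; -7/4; -13/8; -51/32; -101/64; -201/128 | -803/512; -401/256; -25/16; -3/2; -1; 0 } → -1607/1024
v(RRBRBBRBBBRRB) = { -2; -7/4; -13/8; -51/32; -101/64; -201/128; -1607/1024 | -803/512; -401/256; -25/16; -3/2; -1; 0 } → -3213/2048
v(RRBRBBRBBBRRBB) = { -2; -7/4; -13/8; -51/32; -101/64; -201/128; -1607/1024; -3213/2048 | -803/512; -401/256; -25/16; -3/2; -1; 0 } → -6425/4096
v(RRBRBBRBBBRRBBR) = { -2; -7/4; -13/8; -51/32; -101/64; -201/128; -1607/1024; -3213/2048 | -6425/4096; -803/512; -401/256; -25/16; -3/2; -1; 0 } → -12851/8192

-12851/8192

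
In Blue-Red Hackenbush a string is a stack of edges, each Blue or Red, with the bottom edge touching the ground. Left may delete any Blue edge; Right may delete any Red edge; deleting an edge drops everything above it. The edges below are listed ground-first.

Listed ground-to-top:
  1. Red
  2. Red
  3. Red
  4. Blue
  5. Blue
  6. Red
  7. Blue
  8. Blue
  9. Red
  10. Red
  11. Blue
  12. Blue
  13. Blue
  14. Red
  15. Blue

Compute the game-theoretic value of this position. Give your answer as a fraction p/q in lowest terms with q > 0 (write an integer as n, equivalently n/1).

Prefix values for Red Red Red Blue Blue Red Blue Blue Red Red Blue Blue Blue Red Blue via {L|R} + simplicity:
edge 1 of 15 (Red): { · | 0 } => -1
edge 2 of 15 (Red): { · | -1; 0 } => -2
edge 3 of 15 (Red): { · | -2; -1; 0 } => -3
edge 4 of 15 (Blue): { -3 | -2; -1; 0 } => -5/2
edge 5 of 15 (Blue): { -3; -5/2 | -2; -1; 0 } => -9/4
edge 6 of 15 (Red): { -3; -5/2 | -9/4; -2; -1; 0 } => -19/8
edge 7 of 15 (Blue): { -3; -5/2; -19/8 | -9/4; -2; -1; 0 } => -37/16
edge 8 of 15 (Blue): { -3; -5/2; -19/8; -37/16 | -9/4; -2; -1; 0 } => -73/32
edge 9 of 15 (Red): { -3; -5/2; -19/8; -37/16 | -73/32; -9/4; -2; -1; 0 } => -147/64
edge 10 of 15 (Red): { -3; -5/2; -19/8; -37/16 | -147/64; -73/32; -9/4; -2; -1; 0 } => -295/128
edge 11 of 15 (Blue): { -3; -5/2; -19/8; -37/16; -295/128 | -147/64; -73/32; -9/4; -2; -1; 0 } => -589/256
edge 12 of 15 (Blue): { -3; -5/2; -19/8; -37/16; -295/128; -589/256 | -147/64; -73/32; -9/4; -2; -1; 0 } => -1177/512
edge 13 of 15 (Blue): { -3; -5/2; -19/8; -37/16; -295/128; -589/256; -1177/512 | -147/64; -73/32; -9/4; -2; -1; 0 } => -2353/1024
edge 14 of 15 (Red): { -3; -5/2; -19/8; -37/16; -295/128; -589/256; -1177/512 | -2353/1024; -147/64; -73/32; -9/4; -2; -1; 0 } => -4707/2048
edge 15 of 15 (Blue): { -3; -5/2; -19/8; -37/16; -295/128; -589/256; -1177/512; -4707/2048 | -2353/1024; -147/64; -73/32; -9/4; -2; -1; 0 } => -9413/4096

-9413/4096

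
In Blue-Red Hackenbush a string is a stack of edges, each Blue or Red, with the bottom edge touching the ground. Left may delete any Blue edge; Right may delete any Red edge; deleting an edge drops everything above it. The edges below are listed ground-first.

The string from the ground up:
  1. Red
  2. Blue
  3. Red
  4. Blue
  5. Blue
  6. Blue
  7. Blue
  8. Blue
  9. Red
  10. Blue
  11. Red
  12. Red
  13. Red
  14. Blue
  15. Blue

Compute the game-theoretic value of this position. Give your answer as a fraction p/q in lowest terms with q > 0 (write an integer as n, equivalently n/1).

-8377/16384

Build G(s[:k]) for k = 1..15, string s = Red Blue Red Blue Blue Blue Blue Blue Red Blue Red Red Red Blue Blue.
R: Left { ∅ }, Right { 0 } gives simplest -1
RB: Left { -1 }, Right { 0 } gives simplest -1/2
RBR: Left { -1 }, Right { -1/2, 0 } gives simplest -3/4
RBRB: Left { -1, -3/4 }, Right { -1/2, 0 } gives simplest -5/8
RBRBB: Left { -1, -3/4, -5/8 }, Right { -1/2, 0 } gives simplest -9/16
RBRBBB: Left { -1, -3/4, -5/8, -9/16 }, Right { -1/2, 0 } gives simplest -17/32
RBRBBBB: Left { -1, -3/4, -5/8, -9/16, -17/32 }, Right { -1/2, 0 } gives simplest -33/64
RBRBBBBB: Left { -1, -3/4, -5/8, -9/16, -17/32, -33/64 }, Right { -1/2, 0 } gives simplest -65/128
RBRBBBBBR: Left { -1, -3/4, -5/8, -9/16, -17/32, -33/64 }, Right { -65/128, -1/2, 0 } gives simplest -131/256
RBRBBBBBRB: Left { -1, -3/4, -5/8, -9/16, -17/32, -33/64, -131/256 }, Right { -65/128, -1/2, 0 } gives simplest -261/512
RBRBBBBBRBR: Left { -1, -3/4, -5/8, -9/16, -17/32, -33/64, -131/256 }, Right { -261/512, -65/128, -1/2, 0 } gives simplest -523/1024
RBRBBBBBRBRR: Left { -1, -3/4, -5/8, -9/16, -17/32, -33/64, -131/256 }, Right { -523/1024, -261/512, -65/128, -1/2, 0 } gives simplest -1047/2048
RBRBBBBBRBRRR: Left { -1, -3/4, -5/8, -9/16, -17/32, -33/64, -131/256 }, Right { -1047/2048, -523/1024, -261/512, -65/128, -1/2, 0 } gives simplest -2095/4096
RBRBBBBBRBRRRB: Left { -1, -3/4, -5/8, -9/16, -17/32, -33/64, -131/256, -2095/4096 }, Right { -1047/2048, -523/1024, -261/512, -65/128, -1/2, 0 } gives simplest -4189/8192
RBRBBBBBRBRRRBB: Left { -1, -3/4, -5/8, -9/16, -17/32, -33/64, -131/256, -2095/4096, -4189/8192 }, Right { -1047/2048, -523/1024, -261/512, -65/128, -1/2, 0 } gives simplest -8377/16384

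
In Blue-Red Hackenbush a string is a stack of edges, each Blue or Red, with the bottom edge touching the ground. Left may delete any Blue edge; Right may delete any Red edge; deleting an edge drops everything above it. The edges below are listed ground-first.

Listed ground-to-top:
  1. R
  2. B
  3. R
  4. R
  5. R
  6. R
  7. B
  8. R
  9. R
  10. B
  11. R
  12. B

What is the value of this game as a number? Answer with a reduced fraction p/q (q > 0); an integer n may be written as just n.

-1973/2048

edge 1 of 12 (R): {  | 0 } = -1
edge 2 of 12 (B): { -1 | 0 } = -1/2
edge 3 of 12 (R): { -1 | -1/2, 0 } = -3/4
edge 4 of 12 (R): { -1 | -3/4, -1/2, 0 } = -7/8
edge 5 of 12 (R): { -1 | -7/8, -3/4, -1/2, 0 } = -15/16
edge 6 of 12 (R): { -1 | -15/16, -7/8, -3/4, -1/2, 0 } = -31/32
edge 7 of 12 (B): { -1, -31/32 | -15/16, -7/8, -3/4, -1/2, 0 } = -61/64
edge 8 of 12 (R): { -1, -31/32 | -61/64, -15/16, -7/8, -3/4, -1/2, 0 } = -123/128
edge 9 of 12 (R): { -1, -31/32 | -123/128, -61/64, -15/16, -7/8, -3/4, -1/2, 0 } = -247/256
edge 10 of 12 (B): { -1, -31/32, -247/256 | -123/128, -61/64, -15/16, -7/8, -3/4, -1/2, 0 } = -493/512
edge 11 of 12 (R): { -1, -31/32, -247/256 | -493/512, -123/128, -61/64, -15/16, -7/8, -3/4, -1/2, 0 } = -987/1024
edge 12 of 12 (B): { -1, -31/32, -247/256, -987/1024 | -493/512, -123/128, -61/64, -15/16, -7/8, -3/4, -1/2, 0 } = -1973/2048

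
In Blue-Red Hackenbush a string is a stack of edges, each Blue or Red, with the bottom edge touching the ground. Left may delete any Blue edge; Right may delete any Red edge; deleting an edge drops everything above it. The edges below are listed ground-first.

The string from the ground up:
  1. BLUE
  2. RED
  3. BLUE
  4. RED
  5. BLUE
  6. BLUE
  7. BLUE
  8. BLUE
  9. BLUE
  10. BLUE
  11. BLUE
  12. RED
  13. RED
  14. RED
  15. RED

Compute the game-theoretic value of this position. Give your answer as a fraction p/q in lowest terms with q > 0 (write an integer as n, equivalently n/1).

edge 1 of 15 (BLUE): { 0 |  } so 1
edge 2 of 15 (RED): { 0 | 1 } so 1/2
edge 3 of 15 (BLUE): { 0, 1/2 | 1 } so 3/4
edge 4 of 15 (RED): { 0, 1/2 | 3/4, 1 } so 5/8
edge 5 of 15 (BLUE): { 0, 1/2, 5/8 | 3/4, 1 } so 11/16
edge 6 of 15 (BLUE): { 0, 1/2, 5/8, 11/16 | 3/4, 1 } so 23/32
edge 7 of 15 (BLUE): { 0, 1/2, 5/8, 11/16, 23/32 | 3/4, 1 } so 47/64
edge 8 of 15 (BLUE): { 0, 1/2, 5/8, 11/16, 23/32, 47/64 | 3/4, 1 } so 95/128
edge 9 of 15 (BLUE): { 0, 1/2, 5/8, 11/16, 23/32, 47/64, 95/128 | 3/4, 1 } so 191/256
edge 10 of 15 (BLUE): { 0, 1/2, 5/8, 11/16, 23/32, 47/64, 95/128, 191/256 | 3/4, 1 } so 383/512
edge 11 of 15 (BLUE): { 0, 1/2, 5/8, 11/16, 23/32, 47/64, 95/128, 191/256, 383/512 | 3/4, 1 } so 767/1024
edge 12 of 15 (RED): { 0, 1/2, 5/8, 11/16, 23/32, 47/64, 95/128, 191/256, 383/512 | 767/1024, 3/4, 1 } so 1533/2048
edge 13 of 15 (RED): { 0, 1/2, 5/8, 11/16, 23/32, 47/64, 95/128, 191/256, 383/512 | 1533/2048, 767/1024, 3/4, 1 } so 3065/4096
edge 14 of 15 (RED): { 0, 1/2, 5/8, 11/16, 23/32, 47/64, 95/128, 191/256, 383/512 | 3065/4096, 1533/2048, 767/1024, 3/4, 1 } so 6129/8192
edge 15 of 15 (RED): { 0, 1/2, 5/8, 11/16, 23/32, 47/64, 95/128, 191/256, 383/512 | 6129/8192, 3065/4096, 1533/2048, 767/1024, 3/4, 1 } so 12257/16384

12257/16384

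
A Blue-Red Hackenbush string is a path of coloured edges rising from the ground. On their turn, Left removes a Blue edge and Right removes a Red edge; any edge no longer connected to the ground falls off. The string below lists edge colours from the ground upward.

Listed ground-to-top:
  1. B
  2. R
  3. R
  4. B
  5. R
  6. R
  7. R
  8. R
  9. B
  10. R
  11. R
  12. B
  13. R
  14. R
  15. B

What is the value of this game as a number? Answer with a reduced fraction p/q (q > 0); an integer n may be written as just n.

4243/16384

Build val(s[:k]) for k = 1..15, string s = B R R B R R R R B R R B R R B.
edge 1 of 15 (B): { 0 | · } = 1
edge 2 of 15 (R): { 0 | 1 } = 1/2
edge 3 of 15 (R): { 0 | 1/2, 1 } = 1/4
edge 4 of 15 (B): { 0, 1/4 | 1/2, 1 } = 3/8
edge 5 of 15 (R): { 0, 1/4 | 3/8, 1/2, 1 } = 5/16
edge 6 of 15 (R): { 0, 1/4 | 5/16, 3/8, 1/2, 1 } = 9/32
edge 7 of 15 (R): { 0, 1/4 | 9/32, 5/16, 3/8, 1/2, 1 } = 17/64
edge 8 of 15 (R): { 0, 1/4 | 17/64, 9/32, 5/16, 3/8, 1/2, 1 } = 33/128
edge 9 of 15 (B): { 0, 1/4, 33/128 | 17/64, 9/32, 5/16, 3/8, 1/2, 1 } = 67/256
edge 10 of 15 (R): { 0, 1/4, 33/128 | 67/256, 17/64, 9/32, 5/16, 3/8, 1/2, 1 } = 133/512
edge 11 of 15 (R): { 0, 1/4, 33/128 | 133/512, 67/256, 17/64, 9/32, 5/16, 3/8, 1/2, 1 } = 265/1024
edge 12 of 15 (B): { 0, 1/4, 33/128, 265/1024 | 133/512, 67/256, 17/64, 9/32, 5/16, 3/8, 1/2, 1 } = 531/2048
edge 13 of 15 (R): { 0, 1/4, 33/128, 265/1024 | 531/2048, 133/512, 67/256, 17/64, 9/32, 5/16, 3/8, 1/2, 1 } = 1061/4096
edge 14 of 15 (R): { 0, 1/4, 33/128, 265/1024 | 1061/4096, 531/2048, 133/512, 67/256, 17/64, 9/32, 5/16, 3/8, 1/2, 1 } = 2121/8192
edge 15 of 15 (B): { 0, 1/4, 33/128, 265/1024, 2121/8192 | 1061/4096, 531/2048, 133/512, 67/256, 17/64, 9/32, 5/16, 3/8, 1/2, 1 } = 4243/16384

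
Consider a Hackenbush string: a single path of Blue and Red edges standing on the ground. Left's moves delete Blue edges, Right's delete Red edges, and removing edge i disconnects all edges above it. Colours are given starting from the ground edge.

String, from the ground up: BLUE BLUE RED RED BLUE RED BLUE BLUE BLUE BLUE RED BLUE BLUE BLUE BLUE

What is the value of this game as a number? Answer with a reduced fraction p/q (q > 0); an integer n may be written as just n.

11231/8192

Build g(s[:k]) for k = 1..15, string s = BLUE BLUE RED RED BLUE RED BLUE BLUE BLUE BLUE RED BLUE BLUE BLUE BLUE.
g(B) = { 0 | (no moves) } so 1
g(BB) = { 0 1 | (no moves) } so 2
g(BBR) = { 0 1 | 2 } so 3/2
g(BBRR) = { 0 1 | 3/2 2 } so 5/4
g(BBRRB) = { 0 1 5/4 | 3/2 2 } so 11/8
g(BBRRBR) = { 0 1 5/4 | 11/8 3/2 2 } so 21/16
g(BBRRBRB) = { 0 1 5/4 21/16 | 11/8 3/2 2 } so 43/32
g(BBRRBRBB) = { 0 1 5/4 21/16 43/32 | 11/8 3/2 2 } so 87/64
g(BBRRBRBBB) = { 0 1 5/4 21/16 43/32 87/64 | 11/8 3/2 2 } so 175/128
g(BBRRBRBBBB) = { 0 1 5/4 21/16 43/32 87/64 175/128 | 11/8 3/2 2 } so 351/256
g(BBRRBRBBBBR) = { 0 1 5/4 21/16 43/32 87/64 175/128 | 351/256 11/8 3/2 2 } so 701/512
g(BBRRBRBBBBRB) = { 0 1 5/4 21/16 43/32 87/64 175/128 701/512 | 351/256 11/8 3/2 2 } so 1403/1024
g(BBRRBRBBBBRBB) = { 0 1 5/4 21/16 43/32 87/64 175/128 701/512 1403/1024 | 351/256 11/8 3/2 2 } so 2807/2048
g(BBRRBRBBBBRBBB) = { 0 1 5/4 21/16 43/32 87/64 175/128 701/512 1403/1024 2807/2048 | 351/256 11/8 3/2 2 } so 5615/4096
g(BBRRBRBBBBRBBBB) = { 0 1 5/4 21/16 43/32 87/64 175/128 701/512 1403/1024 2807/2048 5615/4096 | 351/256 11/8 3/2 2 } so 11231/8192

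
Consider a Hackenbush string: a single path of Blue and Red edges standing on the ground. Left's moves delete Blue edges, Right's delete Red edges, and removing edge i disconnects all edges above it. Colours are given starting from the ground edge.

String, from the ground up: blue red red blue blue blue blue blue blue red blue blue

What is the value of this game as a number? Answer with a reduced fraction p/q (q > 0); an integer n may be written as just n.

Recurse on prefixes of the 12-edge string blue red red blue blue blue blue blue blue red blue blue:
edge 1 of 12 (blue): { 0 | — } -> 1
edge 2 of 12 (red): { 0 | 1 } -> 1/2
edge 3 of 12 (red): { 0 | 1/2; 1 } -> 1/4
edge 4 of 12 (blue): { 0; 1/4 | 1/2; 1 } -> 3/8
edge 5 of 12 (blue): { 0; 1/4; 3/8 | 1/2; 1 } -> 7/16
edge 6 of 12 (blue): { 0; 1/4; 3/8; 7/16 | 1/2; 1 } -> 15/32
edge 7 of 12 (blue): { 0; 1/4; 3/8; 7/16; 15/32 | 1/2; 1 } -> 31/64
edge 8 of 12 (blue): { 0; 1/4; 3/8; 7/16; 15/32; 31/64 | 1/2; 1 } -> 63/128
edge 9 of 12 (blue): { 0; 1/4; 3/8; 7/16; 15/32; 31/64; 63/128 | 1/2; 1 } -> 127/256
edge 10 of 12 (red): { 0; 1/4; 3/8; 7/16; 15/32; 31/64; 63/128 | 127/256; 1/2; 1 } -> 253/512
edge 11 of 12 (blue): { 0; 1/4; 3/8; 7/16; 15/32; 31/64; 63/128; 253/512 | 127/256; 1/2; 1 } -> 507/1024
edge 12 of 12 (blue): { 0; 1/4; 3/8; 7/16; 15/32; 31/64; 63/128; 253/512; 507/1024 | 127/256; 1/2; 1 } -> 1015/2048

1015/2048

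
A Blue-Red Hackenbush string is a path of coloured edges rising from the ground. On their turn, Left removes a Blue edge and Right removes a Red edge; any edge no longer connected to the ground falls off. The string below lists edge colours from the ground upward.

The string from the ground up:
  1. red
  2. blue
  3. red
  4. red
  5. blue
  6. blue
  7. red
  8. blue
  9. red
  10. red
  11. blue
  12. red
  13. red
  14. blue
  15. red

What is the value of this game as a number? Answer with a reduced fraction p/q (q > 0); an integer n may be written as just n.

-13019/16384

r: Left { · }, Right { 0 } ⇒ simplest -1
rb: Left { -1 }, Right { 0 } ⇒ simplest -1/2
rbr: Left { -1 }, Right { -1/2; 0 } ⇒ simplest -3/4
rbrr: Left { -1 }, Right { -3/4; -1/2; 0 } ⇒ simplest -7/8
rbrrb: Left { -1; -7/8 }, Right { -3/4; -1/2; 0 } ⇒ simplest -13/16
rbrrbb: Left { -1; -7/8; -13/16 }, Right { -3/4; -1/2; 0 } ⇒ simplest -25/32
rbrrbbr: Left { -1; -7/8; -13/16 }, Right { -25/32; -3/4; -1/2; 0 } ⇒ simplest -51/64
rbrrbbrb: Left { -1; -7/8; -13/16; -51/64 }, Right { -25/32; -3/4; -1/2; 0 } ⇒ simplest -101/128
rbrrbbrbr: Left { -1; -7/8; -13/16; -51/64 }, Right { -101/128; -25/32; -3/4; -1/2; 0 } ⇒ simplest -203/256
rbrrbbrbrr: Left { -1; -7/8; -13/16; -51/64 }, Right { -203/256; -101/128; -25/32; -3/4; -1/2; 0 } ⇒ simplest -407/512
rbrrbbrbrrb: Left { -1; -7/8; -13/16; -51/64; -407/512 }, Right { -203/256; -101/128; -25/32; -3/4; -1/2; 0 } ⇒ simplest -813/1024
rbrrbbrbrrbr: Left { -1; -7/8; -13/16; -51/64; -407/512 }, Right { -813/1024; -203/256; -101/128; -25/32; -3/4; -1/2; 0 } ⇒ simplest -1627/2048
rbrrbbrbrrbrr: Left { -1; -7/8; -13/16; -51/64; -407/512 }, Right { -1627/2048; -813/1024; -203/256; -101/128; -25/32; -3/4; -1/2; 0 } ⇒ simplest -3255/4096
rbrrbbrbrrbrrb: Left { -1; -7/8; -13/16; -51/64; -407/512; -3255/4096 }, Right { -1627/2048; -813/1024; -203/256; -101/128; -25/32; -3/4; -1/2; 0 } ⇒ simplest -6509/8192
rbrrbbrbrrbrrbr: Left { -1; -7/8; -13/16; -51/64; -407/512; -3255/4096 }, Right { -6509/8192; -1627/2048; -813/1024; -203/256; -101/128; -25/32; -3/4; -1/2; 0 } ⇒ simplest -13019/16384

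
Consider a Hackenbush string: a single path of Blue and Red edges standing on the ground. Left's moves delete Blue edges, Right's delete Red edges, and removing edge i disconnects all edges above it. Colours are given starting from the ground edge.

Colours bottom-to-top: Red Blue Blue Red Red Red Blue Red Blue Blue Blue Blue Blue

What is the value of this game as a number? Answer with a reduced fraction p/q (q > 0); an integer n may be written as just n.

-1857/4096

Build val(s[:k]) for k = 1..13, string s = Red Blue Blue Red Red Red Blue Red Blue Blue Blue Blue Blue.
step 1: add Red to get R; options L={ (no moves) } R={ 0 } = -1
step 2: add Blue to get RB; options L={ -1 } R={ 0 } = -1/2
step 3: add Blue to get RBB; options L={ -1; -1/2 } R={ 0 } = -1/4
step 4: add Red to get RBBR; options L={ -1; -1/2 } R={ -1/4; 0 } = -3/8
step 5: add Red to get RBBRR; options L={ -1; -1/2 } R={ -3/8; -1/4; 0 } = -7/16
step 6: add Red to get RBBRRR; options L={ -1; -1/2 } R={ -7/16; -3/8; -1/4; 0 } = -15/32
step 7: add Blue to get RBBRRRB; options L={ -1; -1/2; -15/32 } R={ -7/16; -3/8; -1/4; 0 } = -29/64
step 8: add Red to get RBBRRRBR; options L={ -1; -1/2; -15/32 } R={ -29/64; -7/16; -3/8; -1/4; 0 } = -59/128
step 9: add Blue to get RBBRRRBRB; options L={ -1; -1/2; -15/32; -59/128 } R={ -29/64; -7/16; -3/8; -1/4; 0 } = -117/256
step 10: add Blue to get RBBRRRBRBB; options L={ -1; -1/2; -15/32; -59/128; -117/256 } R={ -29/64; -7/16; -3/8; -1/4; 0 } = -233/512
step 11: add Blue to get RBBRRRBRBBB; options L={ -1; -1/2; -15/32; -59/128; -117/256; -233/512 } R={ -29/64; -7/16; -3/8; -1/4; 0 } = -465/1024
step 12: add Blue to get RBBRRRBRBBBB; options L={ -1; -1/2; -15/32; -59/128; -117/256; -233/512; -465/1024 } R={ -29/64; -7/16; -3/8; -1/4; 0 } = -929/2048
step 13: add Blue to get RBBRRRBRBBBBB; options L={ -1; -1/2; -15/32; -59/128; -117/256; -233/512; -465/1024; -929/2048 } R={ -29/64; -7/16; -3/8; -1/4; 0 } = -1857/4096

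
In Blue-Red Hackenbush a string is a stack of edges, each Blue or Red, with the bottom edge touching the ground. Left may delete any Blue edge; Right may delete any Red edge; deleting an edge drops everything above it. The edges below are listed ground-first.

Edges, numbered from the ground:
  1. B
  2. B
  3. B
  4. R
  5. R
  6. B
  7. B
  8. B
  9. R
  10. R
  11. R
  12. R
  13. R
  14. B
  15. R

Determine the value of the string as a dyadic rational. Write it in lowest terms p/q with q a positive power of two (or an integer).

9989/4096

Recurse on prefixes of the 15-edge string B B B R R B B B R R R R R B R:
G_1 [B]  L=[0]  R=[(no moves)]  = 1
G_2 [BB]  L=[0,1]  R=[(no moves)]  = 2
G_3 [BBB]  L=[0,1,2]  R=[(no moves)]  = 3
G_4 [BBBR]  L=[0,1,2]  R=[3]  = 5/2
G_5 [BBBRR]  L=[0,1,2]  R=[5/2,3]  = 9/4
G_6 [BBBRRB]  L=[0,1,2,9/4]  R=[5/2,3]  = 19/8
G_7 [BBBRRBB]  L=[0,1,2,9/4,19/8]  R=[5/2,3]  = 39/16
G_8 [BBBRRBBB]  L=[0,1,2,9/4,19/8,39/16]  R=[5/2,3]  = 79/32
G_9 [BBBRRBBBR]  L=[0,1,2,9/4,19/8,39/16]  R=[79/32,5/2,3]  = 157/64
G_10 [BBBRRBBBRR]  L=[0,1,2,9/4,19/8,39/16]  R=[157/64,79/32,5/2,3]  = 313/128
G_11 [BBBRRBBBRRR]  L=[0,1,2,9/4,19/8,39/16]  R=[313/128,157/64,79/32,5/2,3]  = 625/256
G_12 [BBBRRBBBRRRR]  L=[0,1,2,9/4,19/8,39/16]  R=[625/256,313/128,157/64,79/32,5/2,3]  = 1249/512
G_13 [BBBRRBBBRRRRR]  L=[0,1,2,9/4,19/8,39/16]  R=[1249/512,625/256,313/128,157/64,79/32,5/2,3]  = 2497/1024
G_14 [BBBRRBBBRRRRRB]  L=[0,1,2,9/4,19/8,39/16,2497/1024]  R=[1249/512,625/256,313/128,157/64,79/32,5/2,3]  = 4995/2048
G_15 [BBBRRBBBRRRRRBR]  L=[0,1,2,9/4,19/8,39/16,2497/1024]  R=[4995/2048,1249/512,625/256,313/128,157/64,79/32,5/2,3]  = 9989/4096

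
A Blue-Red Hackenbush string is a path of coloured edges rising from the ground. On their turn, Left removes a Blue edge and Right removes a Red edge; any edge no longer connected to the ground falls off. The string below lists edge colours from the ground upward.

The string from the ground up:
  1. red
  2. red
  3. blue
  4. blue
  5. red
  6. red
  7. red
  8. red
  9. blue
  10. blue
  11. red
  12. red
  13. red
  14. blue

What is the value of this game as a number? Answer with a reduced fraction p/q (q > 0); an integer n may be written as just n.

Build G(s[:k]) for k = 1..14, string s = red red blue blue red red red red blue blue red red red blue.
G(r) = {  | 0 } gives -1
G(rr) = {  | -1; 0 } gives -2
G(rrb) = { -2 | -1; 0 } gives -3/2
G(rrbb) = { -2; -3/2 | -1; 0 } gives -5/4
G(rrbbr) = { -2; -3/2 | -5/4; -1; 0 } gives -11/8
G(rrbbrr) = { -2; -3/2 | -11/8; -5/4; -1; 0 } gives -23/16
G(rrbbrrr) = { -2; -3/2 | -23/16; -11/8; -5/4; -1; 0 } gives -47/32
G(rrbbrrrr) = { -2; -3/2 | -47/32; -23/16; -11/8; -5/4; -1; 0 } gives -95/64
G(rrbbrrrrb) = { -2; -3/2; -95/64 | -47/32; -23/16; -11/8; -5/4; -1; 0 } gives -189/128
G(rrbbrrrrbb) = { -2; -3/2; -95/64; -189/128 | -47/32; -23/16; -11/8; -5/4; -1; 0 } gives -377/256
G(rrbbrrrrbbr) = { -2; -3/2; -95/64; -189/128 | -377/256; -47/32; -23/16; -11/8; -5/4; -1; 0 } gives -755/512
G(rrbbrrrrbbrr) = { -2; -3/2; -95/64; -189/128 | -755/512; -377/256; -47/32; -23/16; -11/8; -5/4; -1; 0 } gives -1511/1024
G(rrbbrrrrbbrrr) = { -2; -3/2; -95/64; -189/128 | -1511/1024; -755/512; -377/256; -47/32; -23/16; -11/8; -5/4; -1; 0 } gives -3023/2048
G(rrbbrrrrbbrrrb) = { -2; -3/2; -95/64; -189/128; -3023/2048 | -1511/1024; -755/512; -377/256; -47/32; -23/16; -11/8; -5/4; -1; 0 } gives -6045/4096

-6045/4096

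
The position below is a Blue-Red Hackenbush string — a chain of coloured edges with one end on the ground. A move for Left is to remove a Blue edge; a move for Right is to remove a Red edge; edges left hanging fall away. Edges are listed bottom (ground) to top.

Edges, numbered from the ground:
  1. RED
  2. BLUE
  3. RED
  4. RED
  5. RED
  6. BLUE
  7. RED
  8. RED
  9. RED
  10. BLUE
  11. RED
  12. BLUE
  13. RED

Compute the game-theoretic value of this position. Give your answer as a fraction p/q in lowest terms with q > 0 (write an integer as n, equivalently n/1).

edge 1 of 13 (RED): { (no moves) | 0 } = -1
edge 2 of 13 (BLUE): { -1 | 0 } = -1/2
edge 3 of 13 (RED): { -1 | -1/2, 0 } = -3/4
edge 4 of 13 (RED): { -1 | -3/4, -1/2, 0 } = -7/8
edge 5 of 13 (RED): { -1 | -7/8, -3/4, -1/2, 0 } = -15/16
edge 6 of 13 (BLUE): { -1, -15/16 | -7/8, -3/4, -1/2, 0 } = -29/32
edge 7 of 13 (RED): { -1, -15/16 | -29/32, -7/8, -3/4, -1/2, 0 } = -59/64
edge 8 of 13 (RED): { -1, -15/16 | -59/64, -29/32, -7/8, -3/4, -1/2, 0 } = -119/128
edge 9 of 13 (RED): { -1, -15/16 | -119/128, -59/64, -29/32, -7/8, -3/4, -1/2, 0 } = -239/256
edge 10 of 13 (BLUE): { -1, -15/16, -239/256 | -119/128, -59/64, -29/32, -7/8, -3/4, -1/2, 0 } = -477/512
edge 11 of 13 (RED): { -1, -15/16, -239/256 | -477/512, -119/128, -59/64, -29/32, -7/8, -3/4, -1/2, 0 } = -955/1024
edge 12 of 13 (BLUE): { -1, -15/16, -239/256, -955/1024 | -477/512, -119/128, -59/64, -29/32, -7/8, -3/4, -1/2, 0 } = -1909/2048
edge 13 of 13 (RED): { -1, -15/16, -239/256, -955/1024 | -1909/2048, -477/512, -119/128, -59/64, -29/32, -7/8, -3/4, -1/2, 0 } = -3819/4096

-3819/4096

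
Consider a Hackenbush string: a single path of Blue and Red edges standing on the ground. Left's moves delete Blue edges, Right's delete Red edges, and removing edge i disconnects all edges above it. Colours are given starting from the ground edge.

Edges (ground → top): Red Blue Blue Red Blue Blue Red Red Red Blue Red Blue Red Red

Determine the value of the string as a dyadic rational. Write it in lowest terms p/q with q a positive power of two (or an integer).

edge 1 of 14 (Red): { ∅ | 0 } — -1
edge 2 of 14 (Blue): { -1 | 0 } — -1/2
edge 3 of 14 (Blue): { -1; -1/2 | 0 } — -1/4
edge 4 of 14 (Red): { -1; -1/2 | -1/4; 0 } — -3/8
edge 5 of 14 (Blue): { -1; -1/2; -3/8 | -1/4; 0 } — -5/16
edge 6 of 14 (Blue): { -1; -1/2; -3/8; -5/16 | -1/4; 0 } — -9/32
edge 7 of 14 (Red): { -1; -1/2; -3/8; -5/16 | -9/32; -1/4; 0 } — -19/64
edge 8 of 14 (Red): { -1; -1/2; -3/8; -5/16 | -19/64; -9/32; -1/4; 0 } — -39/128
edge 9 of 14 (Red): { -1; -1/2; -3/8; -5/16 | -39/128; -19/64; -9/32; -1/4; 0 } — -79/256
edge 10 of 14 (Blue): { -1; -1/2; -3/8; -5/16; -79/256 | -39/128; -19/64; -9/32; -1/4; 0 } — -157/512
edge 11 of 14 (Red): { -1; -1/2; -3/8; -5/16; -79/256 | -157/512; -39/128; -19/64; -9/32; -1/4; 0 } — -315/1024
edge 12 of 14 (Blue): { -1; -1/2; -3/8; -5/16; -79/256; -315/1024 | -157/512; -39/128; -19/64; -9/32; -1/4; 0 } — -629/2048
edge 13 of 14 (Red): { -1; -1/2; -3/8; -5/16; -79/256; -315/1024 | -629/2048; -157/512; -39/128; -19/64; -9/32; -1/4; 0 } — -1259/4096
edge 14 of 14 (Red): { -1; -1/2; -3/8; -5/16; -79/256; -315/1024 | -1259/4096; -629/2048; -157/512; -39/128; -19/64; -9/32; -1/4; 0 } — -2519/8192

-2519/8192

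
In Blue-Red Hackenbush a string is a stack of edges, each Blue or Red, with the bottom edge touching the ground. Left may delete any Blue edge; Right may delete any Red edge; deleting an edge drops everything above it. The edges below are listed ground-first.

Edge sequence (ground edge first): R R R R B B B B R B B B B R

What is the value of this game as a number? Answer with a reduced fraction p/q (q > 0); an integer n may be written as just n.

Prefix values for R R R R B B B B R B B B B R via {L|R} + simplicity:
G(R) = { (no moves) | 0 } so -1
G(RR) = { (no moves) | -1; 0 } so -2
G(RRR) = { (no moves) | -2; -1; 0 } so -3
G(RRRR) = { (no moves) | -3; -2; -1; 0 } so -4
G(RRRRB) = { -4 | -3; -2; -1; 0 } so -7/2
G(RRRRBB) = { -4; -7/2 | -3; -2; -1; 0 } so -13/4
G(RRRRBBB) = { -4; -7/2; -13/4 | -3; -2; -1; 0 } so -25/8
G(RRRRBBBB) = { -4; -7/2; -13/4; -25/8 | -3; -2; -1; 0 } so -49/16
G(RRRRBBBBR) = { -4; -7/2; -13/4; -25/8 | -49/16; -3; -2; -1; 0 } so -99/32
G(RRRRBBBBRB) = { -4; -7/2; -13/4; -25/8; -99/32 | -49/16; -3; -2; -1; 0 } so -197/64
G(RRRRBBBBRBB) = { -4; -7/2; -13/4; -25/8; -99/32; -197/64 | -49/16; -3; -2; -1; 0 } so -393/128
G(RRRRBBBBRBBB) = { -4; -7/2; -13/4; -25/8; -99/32; -197/64; -393/128 | -49/16; -3; -2; -1; 0 } so -785/256
G(RRRRBBBBRBBBB) = { -4; -7/2; -13/4; -25/8; -99/32; -197/64; -393/128; -785/256 | -49/16; -3; -2; -1; 0 } so -1569/512
G(RRRRBBBBRBBBBR) = { -4; -7/2; -13/4; -25/8; -99/32; -197/64; -393/128; -785/256 | -1569/512; -49/16; -3; -2; -1; 0 } so -3139/1024

-3139/1024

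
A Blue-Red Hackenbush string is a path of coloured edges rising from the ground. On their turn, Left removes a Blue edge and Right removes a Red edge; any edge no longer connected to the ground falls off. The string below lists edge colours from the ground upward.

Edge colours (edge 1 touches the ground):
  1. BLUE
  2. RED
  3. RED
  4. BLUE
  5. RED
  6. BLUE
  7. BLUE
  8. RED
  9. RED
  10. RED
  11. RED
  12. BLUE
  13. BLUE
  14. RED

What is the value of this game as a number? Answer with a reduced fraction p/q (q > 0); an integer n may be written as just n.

1 of 14 · B · max L 0 · min R +∞ — 1
2 of 14 · BR · max L 0 · min R 1 — 1/2
3 of 14 · BRR · max L 0 · min R 1/2 — 1/4
4 of 14 · BRRB · max L 1/4 · min R 1/2 — 3/8
5 of 14 · BRRBR · max L 1/4 · min R 3/8 — 5/16
6 of 14 · BRRBRB · max L 5/16 · min R 3/8 — 11/32
7 of 14 · BRRBRBB · max L 11/32 · min R 3/8 — 23/64
8 of 14 · BRRBRBBR · max L 11/32 · min R 23/64 — 45/128
9 of 14 · BRRBRBBRR · max L 11/32 · min R 45/128 — 89/256
10 of 14 · BRRBRBBRRR · max L 11/32 · min R 89/256 — 177/512
11 of 14 · BRRBRBBRRRR · max L 11/32 · min R 177/512 — 353/1024
12 of 14 · BRRBRBBRRRRB · max L 353/1024 · min R 177/512 — 707/2048
13 of 14 · BRRBRBBRRRRBB · max L 707/2048 · min R 177/512 — 1415/4096
14 of 14 · BRRBRBBRRRRBBR · max L 707/2048 · min R 1415/4096 — 2829/8192

2829/8192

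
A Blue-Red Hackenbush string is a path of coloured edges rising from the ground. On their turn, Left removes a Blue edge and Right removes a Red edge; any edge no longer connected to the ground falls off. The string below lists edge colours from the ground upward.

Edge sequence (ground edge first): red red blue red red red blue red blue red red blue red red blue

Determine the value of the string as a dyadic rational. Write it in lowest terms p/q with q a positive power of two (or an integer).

-15725/8192

step 1: add red to get r; options L={  } R={ 0 } gives -1
step 2: add red to get rr; options L={  } R={ -1 0 } gives -2
step 3: add blue to get rrb; options L={ -2 } R={ -1 0 } gives -3/2
step 4: add red to get rrbr; options L={ -2 } R={ -3/2 -1 0 } gives -7/4
step 5: add red to get rrbrr; options L={ -2 } R={ -7/4 -3/2 -1 0 } gives -15/8
step 6: add red to get rrbrrr; options L={ -2 } R={ -15/8 -7/4 -3/2 -1 0 } gives -31/16
step 7: add blue to get rrbrrrb; options L={ -2 -31/16 } R={ -15/8 -7/4 -3/2 -1 0 } gives -61/32
step 8: add red to get rrbrrrbr; options L={ -2 -31/16 } R={ -61/32 -15/8 -7/4 -3/2 -1 0 } gives -123/64
step 9: add blue to get rrbrrrbrb; options L={ -2 -31/16 -123/64 } R={ -61/32 -15/8 -7/4 -3/2 -1 0 } gives -245/128
step 10: add red to get rrbrrrbrbr; options L={ -2 -31/16 -123/64 } R={ -245/128 -61/32 -15/8 -7/4 -3/2 -1 0 } gives -491/256
step 11: add red to get rrbrrrbrbrr; options L={ -2 -31/16 -123/64 } R={ -491/256 -245/128 -61/32 -15/8 -7/4 -3/2 -1 0 } gives -983/512
step 12: add blue to get rrbrrrbrbrrb; options L={ -2 -31/16 -123/64 -983/512 } R={ -491/256 -245/128 -61/32 -15/8 -7/4 -3/2 -1 0 } gives -1965/1024
step 13: add red to get rrbrrrbrbrrbr; options L={ -2 -31/16 -123/64 -983/512 } R={ -1965/1024 -491/256 -245/128 -61/32 -15/8 -7/4 -3/2 -1 0 } gives -3931/2048
step 14: add red to get rrbrrrbrbrrbrr; options L={ -2 -31/16 -123/64 -983/512 } R={ -3931/2048 -1965/1024 -491/256 -245/128 -61/32 -15/8 -7/4 -3/2 -1 0 } gives -7863/4096
step 15: add blue to get rrbrrrbrbrrbrrb; options L={ -2 -31/16 -123/64 -983/512 -7863/4096 } R={ -3931/2048 -1965/1024 -491/256 -245/128 -61/32 -15/8 -7/4 -3/2 -1 0 } gives -15725/8192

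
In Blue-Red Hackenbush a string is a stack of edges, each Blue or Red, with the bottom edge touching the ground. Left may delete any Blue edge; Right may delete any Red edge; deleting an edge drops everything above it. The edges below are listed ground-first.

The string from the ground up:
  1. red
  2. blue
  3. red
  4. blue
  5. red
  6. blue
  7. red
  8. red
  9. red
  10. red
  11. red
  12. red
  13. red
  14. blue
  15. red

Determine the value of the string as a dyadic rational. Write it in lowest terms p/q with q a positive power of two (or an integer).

step 1: add red to get r; options L={ — } R={ 0 } = -1
step 2: add blue to get rb; options L={ -1 } R={ 0 } = -1/2
step 3: add red to get rbr; options L={ -1 } R={ -1/2,0 } = -3/4
step 4: add blue to get rbrb; options L={ -1,-3/4 } R={ -1/2,0 } = -5/8
step 5: add red to get rbrbr; options L={ -1,-3/4 } R={ -5/8,-1/2,0 } = -11/16
step 6: add blue to get rbrbrb; options L={ -1,-3/4,-11/16 } R={ -5/8,-1/2,0 } = -21/32
step 7: add red to get rbrbrbr; options L={ -1,-3/4,-11/16 } R={ -21/32,-5/8,-1/2,0 } = -43/64
step 8: add red to get rbrbrbrr; options L={ -1,-3/4,-11/16 } R={ -43/64,-21/32,-5/8,-1/2,0 } = -87/128
step 9: add red to get rbrbrbrrr; options L={ -1,-3/4,-11/16 } R={ -87/128,-43/64,-21/32,-5/8,-1/2,0 } = -175/256
step 10: add red to get rbrbrbrrrr; options L={ -1,-3/4,-11/16 } R={ -175/256,-87/128,-43/64,-21/32,-5/8,-1/2,0 } = -351/512
step 11: add red to get rbrbrbrrrrr; options L={ -1,-3/4,-11/16 } R={ -351/512,-175/256,-87/128,-43/64,-21/32,-5/8,-1/2,0 } = -703/1024
step 12: add red to get rbrbrbrrrrrr; options L={ -1,-3/4,-11/16 } R={ -703/1024,-351/512,-175/256,-87/128,-43/64,-21/32,-5/8,-1/2,0 } = -1407/2048
step 13: add red to get rbrbrbrrrrrrr; options L={ -1,-3/4,-11/16 } R={ -1407/2048,-703/1024,-351/512,-175/256,-87/128,-43/64,-21/32,-5/8,-1/2,0 } = -2815/4096
step 14: add blue to get rbrbrbrrrrrrrb; options L={ -1,-3/4,-11/16,-2815/4096 } R={ -1407/2048,-703/1024,-351/512,-175/256,-87/128,-43/64,-21/32,-5/8,-1/2,0 } = -5629/8192
step 15: add red to get rbrbrbrrrrrrrbr; options L={ -1,-3/4,-11/16,-2815/4096 } R={ -5629/8192,-1407/2048,-703/1024,-351/512,-175/256,-87/128,-43/64,-21/32,-5/8,-1/2,0 } = -11259/16384

-11259/16384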